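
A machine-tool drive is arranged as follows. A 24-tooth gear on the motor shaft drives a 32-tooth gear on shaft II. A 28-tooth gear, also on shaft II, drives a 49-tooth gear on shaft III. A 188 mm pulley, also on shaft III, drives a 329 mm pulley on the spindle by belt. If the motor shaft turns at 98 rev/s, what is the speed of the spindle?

24 rev/s

the motor shaft → shaft II (gear mesh, 32/24): 98 ÷ 1.3333 = 73.5 rev/s
shaft II → shaft III (gear mesh, 49/28): 73.5 ÷ 1.75 = 42 rev/s
shaft III → the spindle (belt, 329/188): 42 ÷ 1.75 = 24 rev/s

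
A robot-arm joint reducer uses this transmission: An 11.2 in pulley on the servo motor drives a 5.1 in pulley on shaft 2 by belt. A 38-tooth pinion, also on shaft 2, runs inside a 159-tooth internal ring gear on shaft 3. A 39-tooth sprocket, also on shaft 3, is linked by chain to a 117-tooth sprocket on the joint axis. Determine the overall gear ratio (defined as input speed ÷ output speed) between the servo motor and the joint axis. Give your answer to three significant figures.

Each stage contributes driven/driver: belt 5.1/11.2 = 0.45536, internal gear 159/38 = 4.1842, chain 117/39 = 3.
Overall: 0.45536 × 4.1842 × 3 = 5.7159.

5.72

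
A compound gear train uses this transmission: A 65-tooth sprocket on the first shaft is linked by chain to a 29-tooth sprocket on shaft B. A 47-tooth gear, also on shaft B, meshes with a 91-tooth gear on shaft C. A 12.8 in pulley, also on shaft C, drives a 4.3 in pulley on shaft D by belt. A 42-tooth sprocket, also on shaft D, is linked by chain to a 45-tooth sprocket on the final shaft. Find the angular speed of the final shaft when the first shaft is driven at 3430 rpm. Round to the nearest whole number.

chain 29/65 = 0.44615 → 3430/0.44615 = 7687.9 rpm
gear mesh 91/47 = 1.9362 → 7687.9/1.9362 = 3970.7 rpm
belt 4.3/12.8 = 0.33594 → 3970.7/0.33594 = 11820 rpm
chain 45/42 = 1.0714 → 11820/1.0714 = 11032 rpm

11032 rpm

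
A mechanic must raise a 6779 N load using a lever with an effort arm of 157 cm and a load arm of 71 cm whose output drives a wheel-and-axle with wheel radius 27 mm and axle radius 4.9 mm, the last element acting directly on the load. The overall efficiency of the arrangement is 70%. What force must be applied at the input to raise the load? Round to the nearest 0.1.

794.8 N

Lever MA = effort arm / load arm = 157/71 = 2.2113.
Wheel-and-axle MA = R/r = 27/4.9 = 5.5102.
Combined ideal MA = 2.2113 × 5.5102 = 12.185.
Actual MA = 12.185 × 0.70 = 8.5292.
Effort = load / actual MA = 6779 / 8.5292 = 794.8 N.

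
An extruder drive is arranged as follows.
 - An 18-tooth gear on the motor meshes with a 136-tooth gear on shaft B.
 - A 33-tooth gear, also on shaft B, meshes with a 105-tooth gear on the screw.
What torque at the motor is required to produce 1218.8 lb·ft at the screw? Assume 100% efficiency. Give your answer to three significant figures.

Overall ratio R = 7.5556 × 3.1818 = 24.04.
Input torque = output torque / R = 1218.8 / 24.04 = 50.698 lb·ft.

50.7 lb·ft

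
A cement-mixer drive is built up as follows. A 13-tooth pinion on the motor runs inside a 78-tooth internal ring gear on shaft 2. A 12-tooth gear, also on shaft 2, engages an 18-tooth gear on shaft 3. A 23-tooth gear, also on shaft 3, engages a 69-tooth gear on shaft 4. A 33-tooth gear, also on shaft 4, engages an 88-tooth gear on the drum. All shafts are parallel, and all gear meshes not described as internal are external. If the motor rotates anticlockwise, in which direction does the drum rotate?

clockwise

the motor → shaft 2: internal mesh, same direction → CCW.
shaft 2 → shaft 3: external mesh, 1 reversal → CW.
shaft 3 → shaft 4: external mesh, 1 reversal → CCW.
shaft 4 → the drum: external mesh, 1 reversal → CW.
3 reversals in total — an odd number — so the drum turns opposite to the motor.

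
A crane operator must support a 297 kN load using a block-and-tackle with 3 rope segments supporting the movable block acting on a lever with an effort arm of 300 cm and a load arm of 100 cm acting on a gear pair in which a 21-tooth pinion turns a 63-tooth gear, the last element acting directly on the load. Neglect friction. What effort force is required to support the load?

11 kN

Block-and-tackle MA = number of supporting rope parts = 3.
Lever MA = effort arm / load arm = 300/100 = 3.
Gear pair MA = 63/21 = 3.
Combined ideal MA = 3 × 3 × 3 = 27.
Effort = load / MA = 297 / 27 = 11 kN.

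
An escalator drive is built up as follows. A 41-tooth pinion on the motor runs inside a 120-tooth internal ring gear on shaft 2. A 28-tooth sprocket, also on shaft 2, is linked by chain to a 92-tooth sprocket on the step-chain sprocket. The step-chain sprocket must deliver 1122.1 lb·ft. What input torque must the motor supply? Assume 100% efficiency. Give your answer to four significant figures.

116.7 lb·ft

Overall ratio R = 2.9268 × 3.2857 = 9.6167.
Input torque = output torque / R = 1122.1 / 9.6167 = 116.68 lb·ft.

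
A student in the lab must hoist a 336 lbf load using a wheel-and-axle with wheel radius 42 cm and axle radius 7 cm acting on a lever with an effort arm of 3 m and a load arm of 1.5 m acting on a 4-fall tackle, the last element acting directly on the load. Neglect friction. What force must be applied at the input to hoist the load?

7 lbf

Wheel-and-axle MA = R/r = 42/7 = 6.
Lever MA = effort arm / load arm = 3/1.5 = 2.
Block-and-tackle MA = number of supporting rope parts = 4.
Combined ideal MA = 6 × 2 × 4 = 48.
Effort = load / MA = 336 / 48 = 7 lbf.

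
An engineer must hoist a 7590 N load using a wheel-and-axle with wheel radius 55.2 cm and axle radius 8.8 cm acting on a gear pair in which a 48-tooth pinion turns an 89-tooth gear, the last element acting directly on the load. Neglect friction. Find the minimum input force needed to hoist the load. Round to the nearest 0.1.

652.6 N

Wheel-and-axle MA = R/r = 55.2/8.8 = 6.2727.
Gear pair MA = 89/48 = 1.8542.
Combined ideal MA = 6.2727 × 1.8542 = 11.631.
Effort = load / MA = 7590 / 11.631 = 652.58 N.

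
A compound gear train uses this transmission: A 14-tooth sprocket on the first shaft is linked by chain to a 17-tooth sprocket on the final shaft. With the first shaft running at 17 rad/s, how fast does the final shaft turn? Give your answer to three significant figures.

14.0 rad/s

Chain: ratio = 17/14 = 1.2143, so the final shaft turns at 17 / 1.2143 = 14 rad/s.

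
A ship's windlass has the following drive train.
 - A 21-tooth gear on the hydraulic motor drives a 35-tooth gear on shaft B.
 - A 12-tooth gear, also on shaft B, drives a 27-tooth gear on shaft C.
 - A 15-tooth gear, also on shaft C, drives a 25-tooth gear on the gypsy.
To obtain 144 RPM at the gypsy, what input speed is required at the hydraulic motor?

900 RPM

Overall ratio R = 1.6667 × 2.25 × 1.6667 = 6.25.
Required input speed = output speed × R = 144 × 6.25 = 900 RPM.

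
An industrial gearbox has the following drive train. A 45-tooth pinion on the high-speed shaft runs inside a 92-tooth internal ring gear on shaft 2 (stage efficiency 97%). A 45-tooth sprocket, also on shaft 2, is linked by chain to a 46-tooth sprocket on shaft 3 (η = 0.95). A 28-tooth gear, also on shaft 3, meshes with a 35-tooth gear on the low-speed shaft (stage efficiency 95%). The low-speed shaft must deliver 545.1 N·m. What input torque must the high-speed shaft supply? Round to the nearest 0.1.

238.4 N·m

Overall ratio R = 2.0444 × 1.0222 × 1.25 = 2.6123; overall efficiency η = 0.97 × 0.95 × 0.95 = 0.8754.
Input torque = output torque / (R × η) = 545.1 / (2.6123 × 0.8754) = 238.36 N·m.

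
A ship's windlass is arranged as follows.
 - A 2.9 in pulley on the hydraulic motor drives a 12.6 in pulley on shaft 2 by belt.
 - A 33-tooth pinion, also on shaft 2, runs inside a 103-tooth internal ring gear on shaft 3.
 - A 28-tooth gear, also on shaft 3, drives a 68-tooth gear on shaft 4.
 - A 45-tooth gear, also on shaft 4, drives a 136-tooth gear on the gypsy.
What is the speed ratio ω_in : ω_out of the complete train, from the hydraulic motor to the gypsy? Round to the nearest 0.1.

99.5

Each stage contributes driven/driver: belt 12.6/2.9 = 4.3448, internal gear 103/33 = 3.1212, gear mesh 68/28 = 2.4286, gear mesh 136/45 = 3.0222.
Overall: 4.3448 × 3.1212 × 2.4286 × 3.0222 = 99.534.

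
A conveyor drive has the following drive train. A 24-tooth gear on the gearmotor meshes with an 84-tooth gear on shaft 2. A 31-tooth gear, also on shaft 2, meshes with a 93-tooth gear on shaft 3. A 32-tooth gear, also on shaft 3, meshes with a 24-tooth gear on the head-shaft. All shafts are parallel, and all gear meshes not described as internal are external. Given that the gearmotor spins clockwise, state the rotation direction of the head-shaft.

the gearmotor → shaft 2: external mesh, 1 reversal → CCW.
shaft 2 → shaft 3: external mesh, 1 reversal → CW.
shaft 3 → the head-shaft: external mesh, 1 reversal → CCW.
3 reversals in total — an odd number — so the head-shaft turns opposite to the gearmotor.

anticlockwise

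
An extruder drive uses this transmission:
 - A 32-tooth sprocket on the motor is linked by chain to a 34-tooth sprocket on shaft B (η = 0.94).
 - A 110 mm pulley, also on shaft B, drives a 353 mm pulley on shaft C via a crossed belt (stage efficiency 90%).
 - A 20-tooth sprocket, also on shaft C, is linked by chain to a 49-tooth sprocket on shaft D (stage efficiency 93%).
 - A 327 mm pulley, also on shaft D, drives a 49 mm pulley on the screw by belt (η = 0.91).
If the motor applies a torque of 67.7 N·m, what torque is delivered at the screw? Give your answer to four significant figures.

60.67 N·m

Chain: ratio = 34/32 = 1.0625; torque at shaft B = 67.7 × 1.0625 × 0.94 = 67.615 N·m.
Belt: ratio = 353/110 = 3.2091; torque at shaft C = 67.615 × 3.2091 × 0.90 = 195.29 N·m.
Chain: ratio = 49/20 = 2.45; torque at shaft D = 195.29 × 2.45 × 0.93 = 444.96 N·m.
Belt: ratio = 49/327 = 0.14985; torque at the screw = 444.96 × 0.14985 × 0.91 = 60.675 N·m.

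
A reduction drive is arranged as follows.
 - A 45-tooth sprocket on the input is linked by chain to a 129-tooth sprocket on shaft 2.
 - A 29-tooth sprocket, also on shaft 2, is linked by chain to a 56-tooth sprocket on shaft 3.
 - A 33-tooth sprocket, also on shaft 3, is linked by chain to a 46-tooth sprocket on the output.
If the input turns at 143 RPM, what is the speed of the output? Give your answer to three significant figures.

18.5 RPM

chain 129/45 = 2.8667 → 143/2.8667 = 49.884 RPM
chain 56/29 = 1.931 → 49.884/1.931 = 25.833 RPM
chain 46/33 = 1.3939 → 25.833/1.3939 = 18.532 RPM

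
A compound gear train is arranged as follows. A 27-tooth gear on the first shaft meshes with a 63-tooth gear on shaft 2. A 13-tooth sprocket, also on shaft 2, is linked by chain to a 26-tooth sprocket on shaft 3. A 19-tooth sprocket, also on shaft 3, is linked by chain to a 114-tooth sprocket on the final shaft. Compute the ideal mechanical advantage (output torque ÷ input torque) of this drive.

Each stage contributes driven/driver: gear mesh 63/27 = 2.3333, chain 26/13 = 2, chain 114/19 = 6.
Overall: 2.3333 × 2 × 6 = 28.

28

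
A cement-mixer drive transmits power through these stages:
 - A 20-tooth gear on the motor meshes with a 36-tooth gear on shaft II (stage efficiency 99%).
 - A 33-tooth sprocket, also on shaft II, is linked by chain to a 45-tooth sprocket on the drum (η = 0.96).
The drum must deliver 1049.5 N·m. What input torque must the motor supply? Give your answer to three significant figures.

450 N·m

Overall ratio R = 1.8 × 1.3636 = 2.4545; overall efficiency η = 0.99 × 0.96 = 0.9504.
Input torque = output torque / (R × η) = 1049.5 / (2.4545 × 0.9504) = 449.89 N·m.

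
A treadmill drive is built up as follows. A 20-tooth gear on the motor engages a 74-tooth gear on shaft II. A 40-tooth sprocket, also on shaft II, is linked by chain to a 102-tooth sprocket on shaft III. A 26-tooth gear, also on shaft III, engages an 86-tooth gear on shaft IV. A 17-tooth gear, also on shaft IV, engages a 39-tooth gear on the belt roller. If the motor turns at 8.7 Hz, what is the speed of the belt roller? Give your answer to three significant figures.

gear mesh 74/20 = 3.7 → 8.7/3.7 = 2.3514 Hz
chain 102/40 = 2.55 → 2.3514/2.55 = 0.9221 Hz
gear mesh 86/26 = 3.3077 → 0.9221/3.3077 = 0.27877 Hz
gear mesh 39/17 = 2.2941 → 0.27877/2.2941 = 0.12152 Hz

0.122 Hz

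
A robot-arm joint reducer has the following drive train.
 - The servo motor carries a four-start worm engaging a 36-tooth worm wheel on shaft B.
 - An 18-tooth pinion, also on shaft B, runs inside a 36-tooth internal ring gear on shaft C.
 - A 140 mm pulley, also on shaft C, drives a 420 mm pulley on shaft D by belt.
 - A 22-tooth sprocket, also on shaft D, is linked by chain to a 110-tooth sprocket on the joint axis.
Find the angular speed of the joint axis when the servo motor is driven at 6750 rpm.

25 rpm

the servo motor → shaft B (worm, 36/4): 6750 ÷ 9 = 750 rpm
shaft B → shaft C (internal gear, 36/18): 750 ÷ 2 = 375 rpm
shaft C → shaft D (belt, 420/140): 375 ÷ 3 = 125 rpm
shaft D → the joint axis (chain, 110/22): 125 ÷ 5 = 25 rpm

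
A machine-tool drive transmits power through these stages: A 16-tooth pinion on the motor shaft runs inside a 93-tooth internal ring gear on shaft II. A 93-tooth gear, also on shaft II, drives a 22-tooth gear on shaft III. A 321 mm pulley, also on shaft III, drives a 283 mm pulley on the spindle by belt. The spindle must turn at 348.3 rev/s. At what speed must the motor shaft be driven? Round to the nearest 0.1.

Overall ratio R = 5.8125 × 0.23656 × 0.88162 = 1.2122.
Required input speed = output speed × R = 348.3 × 1.2122 = 422.22 rev/s.

422.2 rev/s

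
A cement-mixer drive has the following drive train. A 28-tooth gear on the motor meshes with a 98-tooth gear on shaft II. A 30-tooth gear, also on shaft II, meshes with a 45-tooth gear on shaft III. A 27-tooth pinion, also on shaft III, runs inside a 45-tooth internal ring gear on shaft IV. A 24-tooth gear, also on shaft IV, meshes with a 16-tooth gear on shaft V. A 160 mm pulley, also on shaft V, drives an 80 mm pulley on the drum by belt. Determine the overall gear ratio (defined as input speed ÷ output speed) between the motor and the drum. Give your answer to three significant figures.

Each stage contributes driven/driver: gear mesh 98/28 = 3.5, gear mesh 45/30 = 1.5, internal gear 45/27 = 1.6667, gear mesh 16/24 = 0.66667, belt 80/160 = 0.5.
Overall: 3.5 × 1.5 × 1.6667 × 0.66667 × 0.5 = 2.9167.

2.92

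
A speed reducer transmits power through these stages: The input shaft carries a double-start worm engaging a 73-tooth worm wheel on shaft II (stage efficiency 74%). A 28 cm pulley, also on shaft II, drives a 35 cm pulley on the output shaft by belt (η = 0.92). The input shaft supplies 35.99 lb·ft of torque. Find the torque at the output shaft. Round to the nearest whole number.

1118 lb·ft

After the worm (73/2): 35.99 × 36.5 × 0.74 = 972.09 lb·ft
After the belt (35/28): 972.09 × 1.25 × 0.92 = 1117.9 lb·ft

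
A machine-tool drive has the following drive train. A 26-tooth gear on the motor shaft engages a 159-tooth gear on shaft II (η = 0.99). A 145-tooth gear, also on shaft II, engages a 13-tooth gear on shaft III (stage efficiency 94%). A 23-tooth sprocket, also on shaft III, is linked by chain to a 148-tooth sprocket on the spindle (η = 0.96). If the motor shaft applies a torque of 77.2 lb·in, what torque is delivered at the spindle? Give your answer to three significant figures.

After the gear mesh (159/26): 77.2 × 6.1154 × 0.99 = 467.39 lb·in
After the gear mesh (13/145): 467.39 × 0.089655 × 0.94 = 39.389 lb·in
After the chain (148/23): 39.389 × 6.4348 × 0.96 = 243.32 lb·in

243 lb·in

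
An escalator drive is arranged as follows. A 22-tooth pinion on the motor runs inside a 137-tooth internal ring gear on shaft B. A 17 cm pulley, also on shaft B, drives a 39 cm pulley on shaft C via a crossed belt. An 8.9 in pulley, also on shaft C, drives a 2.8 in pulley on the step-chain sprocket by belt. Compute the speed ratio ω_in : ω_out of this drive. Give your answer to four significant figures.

4.495

Each stage contributes driven/driver: internal gear 137/22 = 6.2273, belt 39/17 = 2.2941, belt 2.8/8.9 = 0.31461.
Overall: 6.2273 × 2.2941 × 0.31461 = 4.4945.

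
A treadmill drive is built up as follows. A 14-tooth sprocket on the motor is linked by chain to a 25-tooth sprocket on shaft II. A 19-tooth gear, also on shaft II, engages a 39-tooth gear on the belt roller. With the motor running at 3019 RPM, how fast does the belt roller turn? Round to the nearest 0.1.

823.6 RPM

chain 25/14 = 1.7857 → 3019/1.7857 = 1690.6 RPM
gear mesh 39/19 = 2.0526 → 1690.6/2.0526 = 823.65 RPM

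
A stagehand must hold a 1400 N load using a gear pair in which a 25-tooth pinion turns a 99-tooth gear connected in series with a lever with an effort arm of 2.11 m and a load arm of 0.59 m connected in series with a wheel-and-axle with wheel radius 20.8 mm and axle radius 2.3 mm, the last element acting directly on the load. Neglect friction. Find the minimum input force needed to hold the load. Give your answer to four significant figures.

Gear pair MA = 99/25 = 3.96.
Lever MA = effort arm / load arm = 2.11/0.59 = 3.5763.
Wheel-and-axle MA = R/r = 20.8/2.3 = 9.0435.
Combined ideal MA = 3.96 × 3.5763 × 9.0435 = 128.07.
Effort = load / MA = 1400 / 128.07 = 10.931 N.

10.93 N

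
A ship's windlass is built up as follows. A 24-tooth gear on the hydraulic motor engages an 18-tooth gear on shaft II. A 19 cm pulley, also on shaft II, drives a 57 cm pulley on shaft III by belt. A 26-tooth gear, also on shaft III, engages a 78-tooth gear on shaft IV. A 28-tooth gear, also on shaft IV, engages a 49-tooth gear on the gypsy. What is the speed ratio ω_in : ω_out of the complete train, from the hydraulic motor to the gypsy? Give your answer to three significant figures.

Each stage contributes driven/driver: gear mesh 18/24 = 0.75, belt 57/19 = 3, gear mesh 78/26 = 3, gear mesh 49/28 = 1.75.
Overall: 0.75 × 3 × 3 × 1.75 = 11.812.

11.8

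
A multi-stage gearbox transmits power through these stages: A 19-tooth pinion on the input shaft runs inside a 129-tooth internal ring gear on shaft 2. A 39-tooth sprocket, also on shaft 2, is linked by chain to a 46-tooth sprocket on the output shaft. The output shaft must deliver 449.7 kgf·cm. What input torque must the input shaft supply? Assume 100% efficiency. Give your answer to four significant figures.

56.16 kgf·cm

Overall ratio R = 6.7895 × 1.1795 = 8.0081.
Input torque = output torque / R = 449.7 / 8.0081 = 56.156 kgf·cm.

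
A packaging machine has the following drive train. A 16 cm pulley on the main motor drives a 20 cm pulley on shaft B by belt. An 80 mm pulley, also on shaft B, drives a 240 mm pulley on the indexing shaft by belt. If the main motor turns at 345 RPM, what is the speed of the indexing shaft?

belt 20/16 = 1.25 → 345/1.25 = 276 RPM
belt 240/80 = 3 → 276/3 = 92 RPM

92 RPM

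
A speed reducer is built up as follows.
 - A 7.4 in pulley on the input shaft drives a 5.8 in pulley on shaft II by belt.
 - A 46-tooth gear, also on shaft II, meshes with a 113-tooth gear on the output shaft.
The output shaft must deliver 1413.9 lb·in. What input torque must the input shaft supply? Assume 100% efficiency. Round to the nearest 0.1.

734.3 lb·in

Overall ratio R = 0.78378 × 2.4565 = 1.9254.
Input torque = output torque / R = 1413.9 / 1.9254 = 734.35 lb·in.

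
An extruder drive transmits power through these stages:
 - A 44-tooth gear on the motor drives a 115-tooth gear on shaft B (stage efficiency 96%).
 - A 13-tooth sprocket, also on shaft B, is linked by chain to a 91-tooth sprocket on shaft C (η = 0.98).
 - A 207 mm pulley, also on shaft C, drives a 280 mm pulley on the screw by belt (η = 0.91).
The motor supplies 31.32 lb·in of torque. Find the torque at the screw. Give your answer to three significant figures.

After the gear mesh (115/44): 31.32 × 2.6136 × 0.96 = 78.585 lb·in
After the chain (91/13): 78.585 × 7 × 0.98 = 539.09 lb·in
After the belt (280/207): 539.09 × 1.3527 × 0.91 = 663.58 lb·in

664 lb·in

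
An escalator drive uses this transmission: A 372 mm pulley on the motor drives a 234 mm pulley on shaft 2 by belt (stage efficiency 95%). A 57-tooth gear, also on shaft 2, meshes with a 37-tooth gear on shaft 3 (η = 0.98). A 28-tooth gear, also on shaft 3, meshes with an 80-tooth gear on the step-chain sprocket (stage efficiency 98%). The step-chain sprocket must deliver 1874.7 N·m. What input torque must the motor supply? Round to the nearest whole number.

1761 N·m

Overall ratio R = 0.62903 × 0.64912 × 2.8571 = 1.1666; overall efficiency η = 0.95 × 0.98 × 0.98 = 0.9124.
Input torque = output torque / (R × η) = 1874.7 / (1.1666 × 0.9124) = 1761.3 N·m.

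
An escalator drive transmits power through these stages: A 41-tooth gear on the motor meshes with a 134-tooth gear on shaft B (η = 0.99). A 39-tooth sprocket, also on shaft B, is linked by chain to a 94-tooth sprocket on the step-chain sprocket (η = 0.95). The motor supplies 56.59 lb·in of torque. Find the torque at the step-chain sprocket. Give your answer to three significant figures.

419 lb·in

After the gear mesh (134/41): 56.59 × 3.2683 × 0.99 = 183.1 lb·in
After the chain (94/39): 183.1 × 2.4103 × 0.95 = 419.26 lb·in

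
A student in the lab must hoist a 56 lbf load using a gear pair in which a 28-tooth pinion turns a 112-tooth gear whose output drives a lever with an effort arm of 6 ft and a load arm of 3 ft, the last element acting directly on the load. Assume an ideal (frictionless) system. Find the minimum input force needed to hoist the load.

7 lbf

Gear pair MA = 112/28 = 4.
Lever MA = effort arm / load arm = 6/3 = 2.
Combined ideal MA = 4 × 2 = 8.
Effort = load / MA = 56 / 8 = 7 lbf.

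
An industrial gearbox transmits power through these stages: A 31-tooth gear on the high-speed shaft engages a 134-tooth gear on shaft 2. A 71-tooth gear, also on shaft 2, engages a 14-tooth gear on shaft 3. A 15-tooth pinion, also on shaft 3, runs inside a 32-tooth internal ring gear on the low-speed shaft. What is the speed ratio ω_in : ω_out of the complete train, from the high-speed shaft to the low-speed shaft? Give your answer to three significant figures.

Each stage contributes driven/driver: gear mesh 134/31 = 4.3226, gear mesh 14/71 = 0.19718, internal gear 32/15 = 2.1333.
Overall: 4.3226 × 0.19718 × 2.1333 = 1.8183.

1.82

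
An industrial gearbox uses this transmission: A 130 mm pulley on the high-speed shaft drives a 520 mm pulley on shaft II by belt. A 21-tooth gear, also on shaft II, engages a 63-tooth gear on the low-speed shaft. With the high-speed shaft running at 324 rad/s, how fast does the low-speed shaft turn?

Belt: ratio = 520/130 = 4, so shaft II turns at 324 / 4 = 81 rad/s.
Gear mesh: ratio = 63/21 = 3, so the low-speed shaft turns at 81 / 3 = 27 rad/s.

27 rad/s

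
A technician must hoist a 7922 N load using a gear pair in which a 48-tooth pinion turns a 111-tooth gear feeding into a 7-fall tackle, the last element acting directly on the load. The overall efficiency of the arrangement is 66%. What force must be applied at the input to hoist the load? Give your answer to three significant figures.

Gear pair MA = 111/48 = 2.3125.
Block-and-tackle MA = number of supporting rope parts = 7.
Combined ideal MA = 2.3125 × 7 = 16.188.
Actual MA = 16.188 × 0.66 = 10.684.
Effort = load / actual MA = 7922 / 10.684 = 741.5 N.

741 N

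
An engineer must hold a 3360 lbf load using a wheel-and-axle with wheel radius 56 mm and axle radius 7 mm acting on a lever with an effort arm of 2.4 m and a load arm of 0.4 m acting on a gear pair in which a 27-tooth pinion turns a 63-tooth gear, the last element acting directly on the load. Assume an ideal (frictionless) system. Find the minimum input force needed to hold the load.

Wheel-and-axle MA = R/r = 56/7 = 8.
Lever MA = effort arm / load arm = 2.4/0.4 = 6.
Gear pair MA = 63/27 = 2.3333.
Combined ideal MA = 8 × 6 × 2.3333 = 112.
Effort = load / MA = 3360 / 112 = 30 lbf.

30 lbf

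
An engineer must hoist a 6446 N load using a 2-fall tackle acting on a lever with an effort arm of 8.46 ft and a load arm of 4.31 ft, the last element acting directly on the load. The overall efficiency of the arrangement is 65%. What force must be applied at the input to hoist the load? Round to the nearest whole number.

2526 N

Block-and-tackle MA = number of supporting rope parts = 2.
Lever MA = effort arm / load arm = 8.46/4.31 = 1.9629.
Combined ideal MA = 2 × 1.9629 = 3.9258.
Actual MA = 3.9258 × 0.65 = 2.5517.
Effort = load / actual MA = 6446 / 2.5517 = 2526.1 N.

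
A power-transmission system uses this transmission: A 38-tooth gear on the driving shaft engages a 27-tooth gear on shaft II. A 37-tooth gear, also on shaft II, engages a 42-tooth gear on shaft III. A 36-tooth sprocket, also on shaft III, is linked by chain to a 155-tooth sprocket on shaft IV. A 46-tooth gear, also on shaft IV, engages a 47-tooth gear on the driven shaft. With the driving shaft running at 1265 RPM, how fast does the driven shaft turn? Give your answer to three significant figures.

357 RPM

gear mesh 27/38 = 0.71053 → 1265/0.71053 = 1780.4 RPM
gear mesh 42/37 = 1.1351 → 1780.4/1.1351 = 1568.4 RPM
chain 155/36 = 4.3056 → 1568.4/4.3056 = 364.28 RPM
gear mesh 47/46 = 1.0217 → 364.28/1.0217 = 356.53 RPM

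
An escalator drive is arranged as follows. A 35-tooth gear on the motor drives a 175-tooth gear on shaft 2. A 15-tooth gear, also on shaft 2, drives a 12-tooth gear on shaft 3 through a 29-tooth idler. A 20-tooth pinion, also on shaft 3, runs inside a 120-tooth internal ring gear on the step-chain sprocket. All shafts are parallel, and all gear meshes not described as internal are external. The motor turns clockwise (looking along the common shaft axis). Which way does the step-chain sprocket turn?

the motor → shaft 2: external mesh, 1 reversal → CCW.
shaft 2 → shaft 3: driver → idler → driven is 2 external meshes, 2 reversals → CCW.
shaft 3 → the step-chain sprocket: internal mesh, same direction → CCW.
3 reversals in total — an odd number — so the step-chain sprocket turns opposite to the motor.

anticlockwise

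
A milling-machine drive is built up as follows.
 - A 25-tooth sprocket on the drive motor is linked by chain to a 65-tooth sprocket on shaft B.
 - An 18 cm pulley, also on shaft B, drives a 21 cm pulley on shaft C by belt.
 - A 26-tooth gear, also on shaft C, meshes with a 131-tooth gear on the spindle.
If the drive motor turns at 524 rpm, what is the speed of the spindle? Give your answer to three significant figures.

the drive motor → shaft B (chain, 65/25): 524 ÷ 2.6 = 201.54 rpm
shaft B → shaft C (belt, 21/18): 201.54 ÷ 1.1667 = 172.75 rpm
shaft C → the spindle (gear mesh, 131/26): 172.75 ÷ 5.0385 = 34.286 rpm

34.3 rpm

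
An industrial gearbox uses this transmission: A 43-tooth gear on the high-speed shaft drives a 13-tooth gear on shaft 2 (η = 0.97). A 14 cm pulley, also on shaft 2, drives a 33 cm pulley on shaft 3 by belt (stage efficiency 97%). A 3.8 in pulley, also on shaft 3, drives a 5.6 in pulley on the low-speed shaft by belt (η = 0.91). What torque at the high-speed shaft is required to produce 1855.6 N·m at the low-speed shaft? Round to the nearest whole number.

2064 N·m

Overall ratio R = 0.30233 × 2.3571 × 1.4737 = 1.0502; overall efficiency η = 0.97 × 0.97 × 0.91 = 0.8562.
Input torque = output torque / (R × η) = 1855.6 / (1.0502 × 0.8562) = 2063.6 N·m.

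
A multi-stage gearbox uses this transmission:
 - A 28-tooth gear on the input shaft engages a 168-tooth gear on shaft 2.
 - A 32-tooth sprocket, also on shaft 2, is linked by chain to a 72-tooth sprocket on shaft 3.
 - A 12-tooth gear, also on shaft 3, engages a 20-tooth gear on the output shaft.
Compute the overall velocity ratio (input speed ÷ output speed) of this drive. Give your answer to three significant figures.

22.5

Each stage contributes driven/driver: gear mesh 168/28 = 6, chain 72/32 = 2.25, gear mesh 20/12 = 1.6667.
Overall: 6 × 2.25 × 1.6667 = 22.5.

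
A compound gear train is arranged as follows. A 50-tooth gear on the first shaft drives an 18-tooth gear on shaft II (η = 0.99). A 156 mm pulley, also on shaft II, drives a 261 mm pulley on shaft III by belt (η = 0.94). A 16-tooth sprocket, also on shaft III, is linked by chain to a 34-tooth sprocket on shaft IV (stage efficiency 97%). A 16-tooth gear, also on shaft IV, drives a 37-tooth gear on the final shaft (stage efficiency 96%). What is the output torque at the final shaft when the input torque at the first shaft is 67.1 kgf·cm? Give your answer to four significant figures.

172.1 kgf·cm

Gear mesh: ratio = 18/50 = 0.36; torque at shaft II = 67.1 × 0.36 × 0.99 = 23.914 kgf·cm.
Belt: ratio = 261/156 = 1.6731; torque at shaft III = 23.914 × 1.6731 × 0.94 = 37.61 kgf·cm.
Chain: ratio = 34/16 = 2.125; torque at shaft IV = 37.61 × 2.125 × 0.97 = 77.524 kgf·cm.
Gear mesh: ratio = 37/16 = 2.3125; torque at the final shaft = 77.524 × 2.3125 × 0.96 = 172.1 kgf·cm.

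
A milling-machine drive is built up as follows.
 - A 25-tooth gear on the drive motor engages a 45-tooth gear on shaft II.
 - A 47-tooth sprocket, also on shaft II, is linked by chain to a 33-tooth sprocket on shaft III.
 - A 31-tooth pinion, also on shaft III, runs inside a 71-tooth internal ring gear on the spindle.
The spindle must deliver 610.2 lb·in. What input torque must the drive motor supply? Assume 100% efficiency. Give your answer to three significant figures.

211 lb·in

Overall ratio R = 1.8 × 0.70213 × 2.2903 = 2.8946.
Input torque = output torque / R = 610.2 / 2.8946 = 210.81 lb·in.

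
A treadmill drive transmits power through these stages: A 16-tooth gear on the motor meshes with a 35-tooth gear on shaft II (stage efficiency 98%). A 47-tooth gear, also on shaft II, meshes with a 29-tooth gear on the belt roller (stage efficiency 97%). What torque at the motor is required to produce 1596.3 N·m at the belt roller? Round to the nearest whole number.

1244 N·m

Overall ratio R = 2.1875 × 0.61702 = 1.3497; overall efficiency η = 0.98 × 0.97 = 0.9506.
Input torque = output torque / (R × η) = 1596.3 / (1.3497 × 0.9506) = 1244.1 N·m.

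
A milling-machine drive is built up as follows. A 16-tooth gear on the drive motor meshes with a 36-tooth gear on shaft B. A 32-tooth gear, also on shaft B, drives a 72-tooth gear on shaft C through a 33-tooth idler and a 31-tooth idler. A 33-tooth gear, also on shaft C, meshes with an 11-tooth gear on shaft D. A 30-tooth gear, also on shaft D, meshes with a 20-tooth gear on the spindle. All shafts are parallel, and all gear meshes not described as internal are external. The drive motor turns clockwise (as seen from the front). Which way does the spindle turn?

clockwise

the drive motor → shaft B: external mesh, 1 reversal → CCW.
shaft B → shaft C: driver → idler → idler → driven is 3 external meshes, 3 reversals → CW.
shaft C → shaft D: external mesh, 1 reversal → CCW.
shaft D → the spindle: external mesh, 1 reversal → CW.
6 reversals in total — an even number — so the spindle turns the same way as the drive motor.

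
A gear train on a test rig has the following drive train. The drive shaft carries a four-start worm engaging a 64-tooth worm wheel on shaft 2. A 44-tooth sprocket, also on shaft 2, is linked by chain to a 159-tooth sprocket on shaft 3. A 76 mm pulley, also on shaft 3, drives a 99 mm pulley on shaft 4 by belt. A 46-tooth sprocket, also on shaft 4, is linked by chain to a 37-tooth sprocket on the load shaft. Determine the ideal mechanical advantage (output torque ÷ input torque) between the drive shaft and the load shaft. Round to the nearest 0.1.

60.6

Each stage contributes driven/driver: worm 64/4 = 16, chain 159/44 = 3.6136, belt 99/76 = 1.3026, chain 37/46 = 0.80435.
Overall: 16 × 3.6136 × 1.3026 × 0.80435 = 60.58.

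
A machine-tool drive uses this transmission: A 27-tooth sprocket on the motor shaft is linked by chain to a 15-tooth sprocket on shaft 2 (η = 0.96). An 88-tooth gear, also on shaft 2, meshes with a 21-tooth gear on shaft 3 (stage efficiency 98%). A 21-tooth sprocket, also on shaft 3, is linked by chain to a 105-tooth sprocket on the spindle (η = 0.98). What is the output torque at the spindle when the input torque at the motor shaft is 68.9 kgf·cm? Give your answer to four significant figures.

chain 15/27 = 0.55556 → τ = 68.9·0.55556·0.96 = 36.747 kgf·cm
gear mesh 21/88 = 0.23864 → τ = 36.747·0.23864·0.98 = 8.5937 kgf·cm
chain 105/21 = 5 → τ = 8.5937·5·0.98 = 42.109 kgf·cm

42.11 kgf·cm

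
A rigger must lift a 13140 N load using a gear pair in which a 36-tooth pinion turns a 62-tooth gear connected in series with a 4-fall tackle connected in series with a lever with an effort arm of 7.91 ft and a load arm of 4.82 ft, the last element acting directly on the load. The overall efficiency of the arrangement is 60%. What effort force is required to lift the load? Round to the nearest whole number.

1937 N

Gear pair MA = 62/36 = 1.7222.
Block-and-tackle MA = number of supporting rope parts = 4.
Lever MA = effort arm / load arm = 7.91/4.82 = 1.6411.
Combined ideal MA = 1.7222 × 4 × 1.6411 = 11.305.
Actual MA = 11.305 × 0.60 = 6.7831.
Effort = load / actual MA = 13140 / 6.7831 = 1937.2 N.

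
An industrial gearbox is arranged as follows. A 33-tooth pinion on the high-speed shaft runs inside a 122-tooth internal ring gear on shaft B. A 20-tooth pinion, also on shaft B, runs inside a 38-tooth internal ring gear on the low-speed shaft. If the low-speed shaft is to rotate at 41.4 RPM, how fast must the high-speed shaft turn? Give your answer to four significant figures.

Overall ratio R = 3.697 × 1.9 = 7.0242.
Required input speed = output speed × R = 41.4 × 7.0242 = 290.8 RPM.

290.8 RPM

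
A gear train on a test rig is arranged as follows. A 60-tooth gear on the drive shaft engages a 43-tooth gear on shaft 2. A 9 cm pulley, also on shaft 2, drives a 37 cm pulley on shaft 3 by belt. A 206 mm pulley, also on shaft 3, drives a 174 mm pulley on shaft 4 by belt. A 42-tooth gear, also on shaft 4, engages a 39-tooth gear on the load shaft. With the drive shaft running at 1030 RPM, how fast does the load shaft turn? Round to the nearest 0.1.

445.7 RPM

Gear mesh: ratio = 43/60 = 0.71667, so shaft 2 turns at 1030 / 0.71667 = 1437.2 RPM.
Belt: ratio = 37/9 = 4.1111, so shaft 3 turns at 1437.2 / 4.1111 = 349.59 RPM.
Belt: ratio = 174/206 = 0.84466, so shaft 4 turns at 349.59 / 0.84466 = 413.88 RPM.
Gear mesh: ratio = 39/42 = 0.92857, so the load shaft turns at 413.88 / 0.92857 = 445.72 RPM.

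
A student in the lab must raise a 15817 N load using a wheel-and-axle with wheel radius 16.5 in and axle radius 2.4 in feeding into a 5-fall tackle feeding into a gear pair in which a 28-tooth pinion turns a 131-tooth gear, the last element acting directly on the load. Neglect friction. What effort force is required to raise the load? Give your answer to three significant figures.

98.3 N

Wheel-and-axle MA = R/r = 16.5/2.4 = 6.875.
Block-and-tackle MA = number of supporting rope parts = 5.
Gear pair MA = 131/28 = 4.6786.
Combined ideal MA = 6.875 × 5 × 4.6786 = 160.83.
Effort = load / MA = 15817 / 160.83 = 98.349 N.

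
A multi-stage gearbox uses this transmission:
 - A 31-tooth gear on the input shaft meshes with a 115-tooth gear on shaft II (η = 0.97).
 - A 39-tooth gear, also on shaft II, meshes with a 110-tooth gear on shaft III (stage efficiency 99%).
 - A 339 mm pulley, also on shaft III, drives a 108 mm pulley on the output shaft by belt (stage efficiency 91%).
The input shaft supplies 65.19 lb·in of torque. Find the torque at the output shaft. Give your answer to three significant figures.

190 lb·in

gear mesh 115/31 = 3.7097 → τ = 65.19·3.7097·0.97 = 234.58 lb·in
gear mesh 110/39 = 2.8205 → τ = 234.58·2.8205·0.99 = 655.02 lb·in
belt 108/339 = 0.31858 → τ = 655.02·0.31858·0.91 = 189.9 lb·in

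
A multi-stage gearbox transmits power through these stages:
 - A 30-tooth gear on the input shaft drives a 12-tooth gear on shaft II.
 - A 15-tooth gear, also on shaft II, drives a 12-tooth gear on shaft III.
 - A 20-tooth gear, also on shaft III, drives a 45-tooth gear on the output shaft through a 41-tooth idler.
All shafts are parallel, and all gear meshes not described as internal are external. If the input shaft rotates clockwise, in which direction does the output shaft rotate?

clockwise

the input shaft → shaft II: external mesh, 1 reversal → CCW.
shaft II → shaft III: external mesh, 1 reversal → CW.
shaft III → the output shaft: driver → idler → driven is 2 external meshes, 2 reversals → CW.
4 reversals in total — an even number — so the output shaft turns the same way as the input shaft.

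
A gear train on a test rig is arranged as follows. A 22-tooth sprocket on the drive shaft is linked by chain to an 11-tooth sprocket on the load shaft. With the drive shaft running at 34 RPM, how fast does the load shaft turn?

68 RPM

chain 11/22 = 0.5 → 34/0.5 = 68 RPM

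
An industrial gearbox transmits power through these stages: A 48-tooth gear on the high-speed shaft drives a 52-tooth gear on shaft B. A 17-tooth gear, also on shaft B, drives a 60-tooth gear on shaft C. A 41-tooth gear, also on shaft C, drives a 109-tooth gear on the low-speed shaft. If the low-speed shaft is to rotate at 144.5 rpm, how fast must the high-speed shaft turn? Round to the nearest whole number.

1469 rpm

Overall ratio R = 1.0833 × 3.5294 × 2.6585 = 10.165.
Required input speed = output speed × R = 144.5 × 10.165 = 1468.8 rpm.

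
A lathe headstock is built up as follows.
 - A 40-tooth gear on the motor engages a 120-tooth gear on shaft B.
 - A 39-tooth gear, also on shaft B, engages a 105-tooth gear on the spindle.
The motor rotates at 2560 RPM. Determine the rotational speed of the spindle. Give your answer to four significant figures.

Gear mesh: ratio = 120/40 = 3, so shaft B turns at 2560 / 3 = 853.33 RPM.
Gear mesh: ratio = 105/39 = 2.6923, so the spindle turns at 853.33 / 2.6923 = 316.95 RPM.

317.0 RPM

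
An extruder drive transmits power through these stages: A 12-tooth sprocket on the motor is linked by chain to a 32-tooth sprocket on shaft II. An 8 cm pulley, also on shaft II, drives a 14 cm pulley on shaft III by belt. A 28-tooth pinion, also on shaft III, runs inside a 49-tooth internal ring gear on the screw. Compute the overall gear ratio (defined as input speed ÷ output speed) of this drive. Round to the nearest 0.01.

Each stage contributes driven/driver: chain 32/12 = 2.6667, belt 14/8 = 1.75, internal gear 49/28 = 1.75.
Overall: 2.6667 × 1.75 × 1.75 = 8.1667.

8.17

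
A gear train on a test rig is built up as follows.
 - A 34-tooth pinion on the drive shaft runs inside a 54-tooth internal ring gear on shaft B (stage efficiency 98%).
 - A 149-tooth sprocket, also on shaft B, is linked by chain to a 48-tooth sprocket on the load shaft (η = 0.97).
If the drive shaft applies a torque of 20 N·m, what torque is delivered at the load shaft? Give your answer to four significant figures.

9.727 N·m

Internal gear: ratio = 54/34 = 1.5882; torque at shaft B = 20 × 1.5882 × 0.98 = 31.129 N·m.
Chain: ratio = 48/149 = 0.32215; torque at the load shaft = 31.129 × 0.32215 × 0.97 = 9.7274 N·m.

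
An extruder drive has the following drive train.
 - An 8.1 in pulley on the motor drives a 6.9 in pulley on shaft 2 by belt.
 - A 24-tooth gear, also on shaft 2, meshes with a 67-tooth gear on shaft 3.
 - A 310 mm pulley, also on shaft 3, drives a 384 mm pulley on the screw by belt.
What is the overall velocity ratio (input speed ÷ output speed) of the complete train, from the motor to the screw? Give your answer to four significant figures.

Each stage contributes driven/driver: belt 6.9/8.1 = 0.85185, gear mesh 67/24 = 2.7917, belt 384/310 = 1.2387.
Overall: 0.85185 × 2.7917 × 1.2387 = 2.9458.

2.946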